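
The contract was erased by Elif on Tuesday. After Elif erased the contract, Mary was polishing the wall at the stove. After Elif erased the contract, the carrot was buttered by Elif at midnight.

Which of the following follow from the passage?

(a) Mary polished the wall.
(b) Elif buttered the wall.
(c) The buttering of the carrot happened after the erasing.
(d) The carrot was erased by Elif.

(a), (c)

(a) Entailed — 'polish' is an activity; 'was polishing' entails that some polishing happened, so 'polished' holds.
(b) Not entailed — Elif buttered the carrot, not the wall; the wall belongs to the polishing event.
(c) Entailed — the narrative places the erasing before the buttering.
(d) Not entailed — Elif erased the contract, not the carrot; the carrot belongs to the buttering event.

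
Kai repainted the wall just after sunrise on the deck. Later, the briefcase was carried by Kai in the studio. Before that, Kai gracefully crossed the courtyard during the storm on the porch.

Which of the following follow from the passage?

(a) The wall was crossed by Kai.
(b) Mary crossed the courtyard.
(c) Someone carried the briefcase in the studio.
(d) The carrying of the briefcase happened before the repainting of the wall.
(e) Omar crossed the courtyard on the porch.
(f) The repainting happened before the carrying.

(a) Not entailed — Kai crossed the courtyard, not the wall; the wall belongs to the repainting event.
(b) Not entailed — the passage has Kai crossing the courtyard, not Mary.
(c) Entailed — this follows by dropping conjuncts from the carrying event's description.
(d) Not entailed — the narrative places the repainting before the carrying, not after.
(e) Not entailed — the passage has Kai crossing the courtyard, not Omar.
(f) Entailed — the narrative places the repainting before the carrying.

(c), (f)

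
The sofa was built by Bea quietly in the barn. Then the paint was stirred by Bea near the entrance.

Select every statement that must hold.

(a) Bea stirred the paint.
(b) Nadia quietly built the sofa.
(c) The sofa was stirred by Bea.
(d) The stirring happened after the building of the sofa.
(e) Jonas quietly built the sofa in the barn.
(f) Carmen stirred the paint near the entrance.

(a), (d)

(a) Entailed — every conjunct here is already in the original stirring event.
(b) Not entailed — the passage has Bea building the sofa, not Nadia.
(c) Not entailed — Bea stirred the paint, not the sofa; the sofa belongs to the building event.
(d) Entailed — the narrative places the building before the stirring.
(e) Not entailed — the passage has Bea building the sofa, not Jonas.
(f) Not entailed — the passage has Bea stirring the paint, not Carmen.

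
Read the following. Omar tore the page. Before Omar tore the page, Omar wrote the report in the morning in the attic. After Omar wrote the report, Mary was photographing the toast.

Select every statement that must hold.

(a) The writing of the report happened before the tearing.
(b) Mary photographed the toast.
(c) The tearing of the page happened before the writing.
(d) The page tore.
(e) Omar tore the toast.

(a) Entailed — the narrative places the writing before the tearing.
(b) Not entailed — 'was photographing' is progressive on an accomplishment; it does not entail the completed 'photographed'.
(c) Not entailed — the narrative places the writing before the tearing, not after.
(d) Entailed — 'Omar tore the page' is causative; it entails the inchoative 'the page tore'.
(e) Not entailed — Omar tore the page, not the toast; the toast belongs to the photographing event.

(a), (d)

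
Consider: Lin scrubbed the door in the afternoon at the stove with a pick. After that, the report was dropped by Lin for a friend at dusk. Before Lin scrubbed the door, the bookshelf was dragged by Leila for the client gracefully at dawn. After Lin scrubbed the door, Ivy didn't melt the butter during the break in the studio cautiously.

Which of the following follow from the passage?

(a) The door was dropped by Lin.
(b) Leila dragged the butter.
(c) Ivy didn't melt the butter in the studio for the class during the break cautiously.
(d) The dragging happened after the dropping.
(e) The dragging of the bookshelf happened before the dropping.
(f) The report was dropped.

(c), (e), (f)

(a) Not entailed — Lin dropped the report, not the door; the door belongs to the scrubbing event.
(b) Not entailed — Leila dragged the bookshelf, not the butter; the butter belongs to the melting event.
(c) Entailed — under negation, adding a further restriction is entailed: if no such melting event occurred, none occurred for the class either.
(d) Not entailed — the narrative places the dragging before the dropping, not after.
(e) Entailed — the narrative places the dragging before the dropping.
(f) Entailed — the original entails any weakening of itself; this just drops 'for a friend', 'at dusk' and generalizes the agent.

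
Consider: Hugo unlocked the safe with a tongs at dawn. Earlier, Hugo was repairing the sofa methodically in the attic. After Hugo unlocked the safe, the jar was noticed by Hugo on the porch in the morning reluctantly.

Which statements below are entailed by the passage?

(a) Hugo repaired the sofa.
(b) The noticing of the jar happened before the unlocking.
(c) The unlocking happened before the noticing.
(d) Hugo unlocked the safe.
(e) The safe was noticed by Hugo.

(a) Not entailed — 'was repairing' is progressive on an accomplishment; it does not entail the completed 'repaired'.
(b) Not entailed — the narrative places the unlocking before the noticing, not after.
(c) Entailed — the narrative places the unlocking before the noticing.
(d) Entailed — the original entails any weakening of itself; this just drops 'with a tongs', 'at dawn'.
(e) Not entailed — Hugo noticed the jar, not the safe; the safe belongs to the unlocking event.

(c), (d)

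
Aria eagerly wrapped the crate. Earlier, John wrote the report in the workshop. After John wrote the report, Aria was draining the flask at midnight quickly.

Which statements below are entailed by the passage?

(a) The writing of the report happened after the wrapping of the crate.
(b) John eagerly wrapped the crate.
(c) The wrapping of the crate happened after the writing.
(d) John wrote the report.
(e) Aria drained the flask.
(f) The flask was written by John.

(c), (d)

(a) Not entailed — the narrative places the writing before the wrapping, not after.
(b) Not entailed — the passage has Aria wrapping the crate, not John.
(c) Entailed — the narrative places the writing before the wrapping.
(d) Entailed — every conjunct here is already in the original writing event.
(e) Not entailed — 'was draining' is progressive on an accomplishment; it does not entail the completed 'drained'.
(f) Not entailed — John wrote the report, not the flask; the flask belongs to the draining event.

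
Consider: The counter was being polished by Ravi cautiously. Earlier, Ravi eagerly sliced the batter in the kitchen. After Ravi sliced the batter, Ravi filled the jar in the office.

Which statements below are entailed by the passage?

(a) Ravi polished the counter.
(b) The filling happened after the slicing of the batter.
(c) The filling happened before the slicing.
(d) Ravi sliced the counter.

(a), (b)

(a) Entailed — 'polish' is an activity; 'was polishing' entails that some polishing happened, so 'polished' holds.
(b) Entailed — the narrative places the slicing before the filling.
(c) Not entailed — the narrative places the slicing before the filling, not after.
(d) Not entailed — Ravi sliced the batter, not the counter; the counter belongs to the polishing event.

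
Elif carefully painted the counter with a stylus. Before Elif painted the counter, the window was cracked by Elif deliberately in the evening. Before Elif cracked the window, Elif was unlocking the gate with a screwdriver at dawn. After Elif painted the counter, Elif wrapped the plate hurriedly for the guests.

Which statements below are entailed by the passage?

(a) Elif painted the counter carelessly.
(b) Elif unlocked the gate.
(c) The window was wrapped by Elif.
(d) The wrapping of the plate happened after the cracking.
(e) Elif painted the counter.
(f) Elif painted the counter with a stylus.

(d), (e), (f)

(a) Not entailed — 'carelessly' adds a manner not in (and inconsistent with) the original.
(b) Not entailed — 'was unlocking' is progressive on an accomplishment; it does not entail the completed 'unlocked'.
(c) Not entailed — Elif wrapped the plate, not the window; the window belongs to the cracking event.
(d) Entailed — the narrative places the cracking before the wrapping.
(e) Entailed — every conjunct here is already in the original painting event.
(f) Entailed — this follows by dropping conjuncts from the painting event's description.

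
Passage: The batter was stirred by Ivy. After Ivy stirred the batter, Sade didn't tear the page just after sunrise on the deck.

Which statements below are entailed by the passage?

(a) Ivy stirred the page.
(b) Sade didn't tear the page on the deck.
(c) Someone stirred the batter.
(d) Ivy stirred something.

(c), (d)

(a) Not entailed — Ivy stirred the batter, not the page; the page belongs to the tearing event.
(b) Not entailed — dropping 'just after sunrise' under negation is not valid — the original leaves open that Sade tore the page some other way.
(c) Entailed — generalizing the agent leaves a sub-description the original still satisfies.
(d) Entailed — the original entails any weakening of itself; this just generalizes the patient.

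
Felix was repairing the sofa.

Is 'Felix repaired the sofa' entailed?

'was repairing' is progressive; for an accomplishment like 'repair the sofa', it doesn't entail completion.

no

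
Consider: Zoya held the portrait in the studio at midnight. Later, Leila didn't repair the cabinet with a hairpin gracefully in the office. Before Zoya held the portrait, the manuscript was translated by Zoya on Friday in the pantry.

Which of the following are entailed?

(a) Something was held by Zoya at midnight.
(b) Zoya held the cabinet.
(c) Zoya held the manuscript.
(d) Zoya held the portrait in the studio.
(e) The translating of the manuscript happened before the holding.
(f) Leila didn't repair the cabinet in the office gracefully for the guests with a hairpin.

(a) Entailed — this follows by dropping conjuncts from the holding event's description.
(b) Not entailed — Zoya held the portrait, not the cabinet; the cabinet belongs to the repairing event.
(c) Not entailed — Zoya held the portrait, not the manuscript; the manuscript belongs to the translating event.
(d) Entailed — the original entails any weakening of itself; this just drops 'at midnight'.
(e) Entailed — the narrative places the translating before the holding.
(f) Entailed — under negation, adding a further restriction is entailed: if no such repairing event occurred, none occurred for the guests either.

(a), (d), (e), (f)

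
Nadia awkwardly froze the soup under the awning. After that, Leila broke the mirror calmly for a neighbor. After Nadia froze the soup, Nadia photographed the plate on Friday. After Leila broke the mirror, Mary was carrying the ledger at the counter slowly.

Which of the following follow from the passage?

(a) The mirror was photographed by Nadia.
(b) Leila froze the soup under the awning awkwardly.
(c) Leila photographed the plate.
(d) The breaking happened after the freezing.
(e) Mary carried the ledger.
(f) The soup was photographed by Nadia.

(d), (e)

(a) Not entailed — Nadia photographed the plate, not the mirror; the mirror belongs to the breaking event.
(b) Not entailed — the passage has Nadia freezing the soup, not Leila.
(c) Not entailed — the passage has Nadia photographing the plate, not Leila.
(d) Entailed — the narrative places the freezing before the breaking.
(e) Entailed — 'carry' is an activity; 'was carrying' entails that some carrying happened, so 'carried' holds.
(f) Not entailed — Nadia photographed the plate, not the soup; the soup belongs to the freezing event.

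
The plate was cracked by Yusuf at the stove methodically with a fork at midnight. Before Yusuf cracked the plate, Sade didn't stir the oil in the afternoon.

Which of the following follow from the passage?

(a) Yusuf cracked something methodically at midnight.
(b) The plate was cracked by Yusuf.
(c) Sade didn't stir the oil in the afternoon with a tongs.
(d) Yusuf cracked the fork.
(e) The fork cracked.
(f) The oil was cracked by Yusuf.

(a) Entailed — this follows by dropping conjuncts from the cracking event's description.
(b) Entailed — this follows by dropping conjuncts from the cracking event's description.
(c) Entailed — under negation, adding a further restriction is entailed: if no such stirring event occurred, none occurred with a tongs either.
(d) Not entailed — the fork is the instrument, not what was cracked.
(e) Not entailed — the plate is what cracked, not the fork.
(f) Not entailed — Yusuf cracked the plate, not the oil; the oil belongs to the stirring event.

(a), (b), (c)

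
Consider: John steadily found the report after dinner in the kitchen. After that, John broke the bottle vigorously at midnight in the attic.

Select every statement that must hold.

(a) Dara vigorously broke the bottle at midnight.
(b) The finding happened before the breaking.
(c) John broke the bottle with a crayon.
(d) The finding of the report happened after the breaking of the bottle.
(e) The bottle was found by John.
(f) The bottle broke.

(a) Not entailed — the passage has John breaking the bottle, not Dara.
(b) Entailed — the narrative places the finding before the breaking.
(c) Not entailed — 'with a crayon' adds information not in the original event.
(d) Not entailed — the narrative places the finding before the breaking, not after.
(e) Not entailed — John found the report, not the bottle; the bottle belongs to the breaking event.
(f) Entailed — 'John broke the bottle' is causative; it entails the inchoative 'the bottle broke'.

(b), (f)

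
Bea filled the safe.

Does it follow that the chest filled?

no

Nothing is said about any chest; only the safe is affected.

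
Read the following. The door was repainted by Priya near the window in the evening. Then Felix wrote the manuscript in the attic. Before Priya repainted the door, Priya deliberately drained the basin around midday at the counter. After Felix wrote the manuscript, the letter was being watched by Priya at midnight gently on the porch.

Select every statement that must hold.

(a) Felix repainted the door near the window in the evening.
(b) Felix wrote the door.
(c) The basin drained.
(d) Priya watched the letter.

(a) Not entailed — the passage has Priya repainting the door, not Felix.
(b) Not entailed — Felix wrote the manuscript, not the door; the door belongs to the repainting event.
(c) Entailed — 'Priya drained the basin' is causative; it entails the inchoative 'the basin drained'.
(d) Entailed — 'watch' is an activity; 'was watching' entails that some watching happened, so 'watched' holds.

(c), (d)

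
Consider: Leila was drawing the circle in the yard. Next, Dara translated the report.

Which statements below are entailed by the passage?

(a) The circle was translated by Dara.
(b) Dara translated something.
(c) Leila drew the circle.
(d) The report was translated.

(b), (d)

(a) Not entailed — Dara translated the report, not the circle; the circle belongs to the drawing event.
(b) Entailed — this follows by dropping conjuncts from the translating event's description.
(c) Not entailed — 'was drawing' is progressive on an accomplishment; it does not entail the completed 'drew'.
(d) Entailed — this follows by dropping conjuncts from the translating event's description.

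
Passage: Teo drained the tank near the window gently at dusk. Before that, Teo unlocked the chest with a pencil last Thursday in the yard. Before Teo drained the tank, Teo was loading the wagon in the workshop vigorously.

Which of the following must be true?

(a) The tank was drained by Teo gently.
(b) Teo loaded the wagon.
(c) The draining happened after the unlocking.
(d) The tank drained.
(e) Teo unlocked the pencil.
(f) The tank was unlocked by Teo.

(a) Entailed — every conjunct here is already in the original draining event.
(b) Not entailed — 'was loading' is progressive on an accomplishment; it does not entail the completed 'loaded'.
(c) Entailed — the narrative places the unlocking before the draining.
(d) Entailed — 'Teo drained the tank' is causative; it entails the inchoative 'the tank drained'.
(e) Not entailed — the pencil is the instrument, not what was unlocked.
(f) Not entailed — Teo unlocked the chest, not the tank; the tank belongs to the draining event.

(a), (c), (d)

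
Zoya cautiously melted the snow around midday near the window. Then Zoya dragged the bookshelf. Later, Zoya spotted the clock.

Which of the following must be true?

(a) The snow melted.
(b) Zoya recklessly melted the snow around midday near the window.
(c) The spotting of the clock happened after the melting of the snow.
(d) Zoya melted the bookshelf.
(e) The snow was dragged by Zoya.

(a), (c)

(a) Entailed — 'Zoya melted the snow' is causative; it entails the inchoative 'the snow melted'.
(b) Not entailed — 'recklessly' adds a manner not in (and inconsistent with) the original.
(c) Entailed — the narrative places the melting before the spotting.
(d) Not entailed — Zoya melted the snow, not the bookshelf; the bookshelf belongs to the dragging event.
(e) Not entailed — Zoya dragged the bookshelf, not the snow; the snow belongs to the melting event.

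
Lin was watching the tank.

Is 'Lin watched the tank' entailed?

'watch' is atelic; if Lin was watching the tank, then Lin watched the tank (for some time).

yes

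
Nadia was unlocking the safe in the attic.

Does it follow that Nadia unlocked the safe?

no

'was unlocking' is progressive; for an accomplishment like 'unlock the safe', it doesn't entail completion.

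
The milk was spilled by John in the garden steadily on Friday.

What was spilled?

the milk

'the milk' marks the patient of the spilling event.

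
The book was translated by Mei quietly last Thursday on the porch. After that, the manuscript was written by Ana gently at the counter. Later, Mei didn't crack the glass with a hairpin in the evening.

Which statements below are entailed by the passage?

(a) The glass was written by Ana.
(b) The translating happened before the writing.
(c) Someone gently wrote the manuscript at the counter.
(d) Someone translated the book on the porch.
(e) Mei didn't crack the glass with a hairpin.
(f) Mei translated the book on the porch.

(b), (c), (d), (f)

(a) Not entailed — Ana wrote the manuscript, not the glass; the glass belongs to the cracking event.
(b) Entailed — the narrative places the translating before the writing.
(c) Entailed — this follows by dropping conjuncts from the writing event's description.
(d) Entailed — dropping 'quietly', 'last Thursday' and generalizing the agent leaves a sub-description the original still satisfies.
(e) Not entailed — dropping 'in the evening' under negation is not valid — the original leaves open that Mei cracked the glass some other way.
(f) Entailed — the original entails any weakening of itself; this just drops 'quietly', 'last Thursday'.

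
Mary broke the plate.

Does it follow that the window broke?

no

Nothing is said about any window; only the plate is affected.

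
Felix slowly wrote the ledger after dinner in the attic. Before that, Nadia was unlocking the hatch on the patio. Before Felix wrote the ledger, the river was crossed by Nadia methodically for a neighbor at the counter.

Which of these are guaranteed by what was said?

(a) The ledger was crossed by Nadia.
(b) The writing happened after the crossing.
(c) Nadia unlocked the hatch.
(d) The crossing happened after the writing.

(b)

(a) Not entailed — Nadia crossed the river, not the ledger; the ledger belongs to the writing event.
(b) Entailed — the narrative places the crossing before the writing.
(c) Not entailed — 'was unlocking' is progressive on an accomplishment; it does not entail the completed 'unlocked'.
(d) Not entailed — the narrative places the crossing before the writing, not after.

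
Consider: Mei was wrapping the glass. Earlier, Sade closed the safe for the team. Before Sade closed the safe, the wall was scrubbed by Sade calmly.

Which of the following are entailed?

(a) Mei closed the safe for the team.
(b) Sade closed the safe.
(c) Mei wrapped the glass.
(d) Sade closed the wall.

(a) Not entailed — the passage has Sade closing the safe, not Mei.
(b) Entailed — the original entails any weakening of itself; this just drops 'for the team'.
(c) Not entailed — 'was wrapping' is progressive on an accomplishment; it does not entail the completed 'wrapped'.
(d) Not entailed — Sade closed the safe, not the wall; the wall belongs to the scrubbing event.

(b)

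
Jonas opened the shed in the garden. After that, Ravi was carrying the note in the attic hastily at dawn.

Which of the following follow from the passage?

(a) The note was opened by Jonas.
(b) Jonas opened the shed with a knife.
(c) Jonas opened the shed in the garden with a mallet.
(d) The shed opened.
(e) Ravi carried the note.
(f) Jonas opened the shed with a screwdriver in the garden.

(a) Not entailed — Jonas opened the shed, not the note; the note belongs to the carrying event.
(b) Not entailed — 'with a knife' adds information not in the original event.
(c) Not entailed — 'with a mallet' adds information not in the original event.
(d) Entailed — 'Jonas opened the shed' is causative; it entails the inchoative 'the shed opened'.
(e) Entailed — 'carry' is an activity; 'was carrying' entails that some carrying happened, so 'carried' holds.
(f) Not entailed — 'with a screwdriver' adds information not in the original event.

(d), (e)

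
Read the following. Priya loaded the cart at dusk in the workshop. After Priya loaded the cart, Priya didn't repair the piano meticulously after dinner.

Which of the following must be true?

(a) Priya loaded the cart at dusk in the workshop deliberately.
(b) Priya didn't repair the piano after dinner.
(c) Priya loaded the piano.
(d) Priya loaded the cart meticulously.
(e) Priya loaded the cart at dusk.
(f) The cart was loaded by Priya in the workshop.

(e), (f)

(a) Not entailed — 'deliberately' adds information not in the original event.
(b) Not entailed — dropping 'meticulously' under negation is not valid — the original leaves open that Priya repaired the piano some other way.
(c) Not entailed — Priya loaded the cart, not the piano; the piano belongs to the repairing event.
(d) Not entailed — 'meticulously' adds information not in the original event.
(e) Entailed — the original entails any weakening of itself; this just drops 'in the workshop'.
(f) Entailed — the original entails any weakening of itself; this just drops 'at dusk'.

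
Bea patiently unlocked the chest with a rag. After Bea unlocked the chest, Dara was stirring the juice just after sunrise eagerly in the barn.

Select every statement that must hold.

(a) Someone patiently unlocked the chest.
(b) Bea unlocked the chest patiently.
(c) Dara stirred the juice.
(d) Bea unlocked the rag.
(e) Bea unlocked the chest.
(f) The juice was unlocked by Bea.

(a) Entailed — the original entails any weakening of itself; this just drops 'with a rag' and generalizes the agent.
(b) Entailed — this follows by dropping conjuncts from the unlocking event's description.
(c) Entailed — 'stir' is an activity; 'was stirring' entails that some stirring happened, so 'stirred' holds.
(d) Not entailed — the rag is the instrument, not what was unlocked.
(e) Entailed — dropping 'patiently', 'with a rag' leaves a sub-description the original still satisfies.
(f) Not entailed — Bea unlocked the chest, not the juice; the juice belongs to the stirring event.

(a), (b), (c), (e)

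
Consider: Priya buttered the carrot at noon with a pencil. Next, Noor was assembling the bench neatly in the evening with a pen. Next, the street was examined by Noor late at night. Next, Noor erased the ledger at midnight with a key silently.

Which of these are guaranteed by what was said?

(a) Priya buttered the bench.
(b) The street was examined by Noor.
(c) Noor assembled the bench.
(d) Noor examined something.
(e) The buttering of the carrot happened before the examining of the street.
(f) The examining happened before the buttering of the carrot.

(a) Not entailed — Priya buttered the carrot, not the bench; the bench belongs to the assembling event.
(b) Entailed — dropping 'late at night' leaves a sub-description the original still satisfies.
(c) Not entailed — 'was assembling' is progressive on an accomplishment; it does not entail the completed 'assembled'.
(d) Entailed — the original entails any weakening of itself; this just drops 'late at night' and generalizes the patient.
(e) Entailed — the narrative places the buttering before the examining.
(f) Not entailed — the narrative places the buttering before the examining, not after.

(b), (d), (e)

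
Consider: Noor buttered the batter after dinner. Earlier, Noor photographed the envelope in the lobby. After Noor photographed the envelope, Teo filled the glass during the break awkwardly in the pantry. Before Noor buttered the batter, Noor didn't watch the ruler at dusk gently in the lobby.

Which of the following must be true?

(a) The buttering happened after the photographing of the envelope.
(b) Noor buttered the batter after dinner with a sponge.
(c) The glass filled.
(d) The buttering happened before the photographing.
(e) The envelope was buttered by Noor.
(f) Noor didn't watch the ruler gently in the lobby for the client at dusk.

(a), (c), (f)

(a) Entailed — the narrative places the photographing before the buttering.
(b) Not entailed — 'with a sponge' adds information not in the original event.
(c) Entailed — 'Teo filled the glass' is causative; it entails the inchoative 'the glass filled'.
(d) Not entailed — the narrative places the photographing before the buttering, not after.
(e) Not entailed — Noor buttered the batter, not the envelope; the envelope belongs to the photographing event.
(f) Entailed — under negation, adding a further restriction is entailed: if no such watching event occurred, none occurred for the client either.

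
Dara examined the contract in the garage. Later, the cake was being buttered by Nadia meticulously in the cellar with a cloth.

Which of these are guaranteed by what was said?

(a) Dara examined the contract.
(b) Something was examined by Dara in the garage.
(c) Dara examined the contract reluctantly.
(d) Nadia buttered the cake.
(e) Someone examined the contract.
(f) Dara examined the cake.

(a), (b), (e)

(a) Entailed — dropping 'in the garage' leaves a sub-description the original still satisfies.
(b) Entailed — the original entails any weakening of itself; this just generalizes the patient.
(c) Not entailed — 'reluctantly' adds information not in the original event.
(d) Not entailed — 'was buttering' is progressive on an accomplishment; it does not entail the completed 'buttered'.
(e) Entailed — the original entails any weakening of itself; this just drops 'in the garage' and generalizes the agent.
(f) Not entailed — Dara examined the contract, not the cake; the cake belongs to the buttering event.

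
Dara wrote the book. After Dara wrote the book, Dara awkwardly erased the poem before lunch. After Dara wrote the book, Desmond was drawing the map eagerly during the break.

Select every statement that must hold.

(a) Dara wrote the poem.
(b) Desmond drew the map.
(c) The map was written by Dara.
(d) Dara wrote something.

(d)

(a) Not entailed — Dara wrote the book, not the poem; the poem belongs to the erasing event.
(b) Not entailed — 'was drawing' is progressive on an accomplishment; it does not entail the completed 'drew'.
(c) Not entailed — Dara wrote the book, not the map; the map belongs to the drawing event.
(d) Entailed — the original entails any weakening of itself; this just generalizes the patient.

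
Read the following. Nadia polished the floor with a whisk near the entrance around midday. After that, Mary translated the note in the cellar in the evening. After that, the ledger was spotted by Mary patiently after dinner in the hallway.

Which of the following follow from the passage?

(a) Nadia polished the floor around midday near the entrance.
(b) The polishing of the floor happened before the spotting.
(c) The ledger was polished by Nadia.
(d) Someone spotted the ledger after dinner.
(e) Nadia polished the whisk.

(a), (b), (d)

(a) Entailed — dropping 'with a whisk' leaves a sub-description the original still satisfies.
(b) Entailed — the narrative places the polishing before the spotting.
(c) Not entailed — Nadia polished the floor, not the ledger; the ledger belongs to the spotting event.
(d) Entailed — this follows by dropping conjuncts from the spotting event's description.
(e) Not entailed — the whisk is the instrument, not what was polished.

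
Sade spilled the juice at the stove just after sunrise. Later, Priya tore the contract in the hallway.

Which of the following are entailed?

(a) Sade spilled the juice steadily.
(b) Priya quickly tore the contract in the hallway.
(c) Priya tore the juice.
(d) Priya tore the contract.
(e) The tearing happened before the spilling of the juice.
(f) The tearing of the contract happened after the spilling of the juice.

(d), (f)

(a) Not entailed — 'steadily' adds information not in the original event.
(b) Not entailed — 'quickly' adds information not in the original event.
(c) Not entailed — Priya tore the contract, not the juice; the juice belongs to the spilling event.
(d) Entailed — this follows by dropping conjuncts from the tearing event's description.
(e) Not entailed — the narrative places the spilling before the tearing, not after.
(f) Entailed — the narrative places the spilling before the tearing.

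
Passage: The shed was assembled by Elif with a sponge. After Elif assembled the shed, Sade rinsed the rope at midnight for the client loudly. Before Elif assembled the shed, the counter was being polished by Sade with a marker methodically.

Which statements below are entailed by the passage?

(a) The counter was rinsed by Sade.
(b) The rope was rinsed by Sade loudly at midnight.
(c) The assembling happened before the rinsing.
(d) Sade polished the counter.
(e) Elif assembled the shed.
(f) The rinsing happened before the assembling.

(a) Not entailed — Sade rinsed the rope, not the counter; the counter belongs to the polishing event.
(b) Entailed — every conjunct here is already in the original rinsing event.
(c) Entailed — the narrative places the assembling before the rinsing.
(d) Entailed — 'polish' is an activity; 'was polishing' entails that some polishing happened, so 'polished' holds.
(e) Entailed — this follows by dropping conjuncts from the assembling event's description.
(f) Not entailed — the narrative places the assembling before the rinsing, not after.

(b), (c), (d), (e)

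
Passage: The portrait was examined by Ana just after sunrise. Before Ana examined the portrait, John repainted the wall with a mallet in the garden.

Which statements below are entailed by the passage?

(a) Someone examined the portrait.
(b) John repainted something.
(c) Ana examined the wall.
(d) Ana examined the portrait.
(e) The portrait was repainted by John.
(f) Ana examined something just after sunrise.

(a), (b), (d), (f)

(a) Entailed — dropping 'just after sunrise' and generalizing the agent leaves a sub-description the original still satisfies.
(b) Entailed — every conjunct here is already in the original repainting event.
(c) Not entailed — Ana examined the portrait, not the wall; the wall belongs to the repainting event.
(d) Entailed — dropping 'just after sunrise' leaves a sub-description the original still satisfies.
(e) Not entailed — John repainted the wall, not the portrait; the portrait belongs to the examining event.
(f) Entailed — the original entails any weakening of itself; this just generalizes the patient.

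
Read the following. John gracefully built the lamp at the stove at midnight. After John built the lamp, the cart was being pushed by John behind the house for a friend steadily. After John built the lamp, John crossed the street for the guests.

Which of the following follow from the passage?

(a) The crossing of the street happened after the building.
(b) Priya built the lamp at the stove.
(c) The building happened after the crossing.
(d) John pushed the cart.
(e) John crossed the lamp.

(a), (d)

(a) Entailed — the narrative places the building before the crossing.
(b) Not entailed — the passage has John building the lamp, not Priya.
(c) Not entailed — the narrative places the building before the crossing, not after.
(d) Entailed — 'push' is an activity; 'was pushing' entails that some pushing happened, so 'pushed' holds.
(e) Not entailed — John crossed the street, not the lamp; the lamp belongs to the building event.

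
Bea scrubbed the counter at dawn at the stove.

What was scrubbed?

'the counter' marks the patient of the scrubbing event.

the counter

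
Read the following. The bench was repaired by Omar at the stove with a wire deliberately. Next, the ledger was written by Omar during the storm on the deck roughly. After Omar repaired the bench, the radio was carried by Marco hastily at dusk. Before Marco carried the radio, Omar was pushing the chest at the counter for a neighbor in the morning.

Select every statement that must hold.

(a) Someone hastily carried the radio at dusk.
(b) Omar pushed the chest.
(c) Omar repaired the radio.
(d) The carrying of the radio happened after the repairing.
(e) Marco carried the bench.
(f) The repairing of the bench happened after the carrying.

(a), (b), (d)

(a) Entailed — generalizing the agent leaves a sub-description the original still satisfies.
(b) Entailed — 'push' is an activity; 'was pushing' entails that some pushing happened, so 'pushed' holds.
(c) Not entailed — Omar repaired the bench, not the radio; the radio belongs to the carrying event.
(d) Entailed — the narrative places the repairing before the carrying.
(e) Not entailed — Marco carried the radio, not the bench; the bench belongs to the repairing event.
(f) Not entailed — the narrative places the repairing before the carrying, not after.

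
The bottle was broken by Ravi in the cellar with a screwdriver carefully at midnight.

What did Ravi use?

a screwdriver

'with a screwdriver' marks the instrument of the breaking event.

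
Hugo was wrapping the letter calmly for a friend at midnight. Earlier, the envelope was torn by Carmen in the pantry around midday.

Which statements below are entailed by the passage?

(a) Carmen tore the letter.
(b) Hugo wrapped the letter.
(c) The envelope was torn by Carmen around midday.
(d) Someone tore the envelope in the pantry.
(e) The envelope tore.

(c), (d), (e)

(a) Not entailed — Carmen tore the envelope, not the letter; the letter belongs to the wrapping event.
(b) Not entailed — 'was wrapping' is progressive on an accomplishment; it does not entail the completed 'wrapped'.
(c) Entailed — the original entails any weakening of itself; this just drops 'in the pantry'.
(d) Entailed — dropping 'around midday' and generalizing the agent leaves a sub-description the original still satisfies.
(e) Entailed — 'Carmen tore the envelope' is causative; it entails the inchoative 'the envelope tore'.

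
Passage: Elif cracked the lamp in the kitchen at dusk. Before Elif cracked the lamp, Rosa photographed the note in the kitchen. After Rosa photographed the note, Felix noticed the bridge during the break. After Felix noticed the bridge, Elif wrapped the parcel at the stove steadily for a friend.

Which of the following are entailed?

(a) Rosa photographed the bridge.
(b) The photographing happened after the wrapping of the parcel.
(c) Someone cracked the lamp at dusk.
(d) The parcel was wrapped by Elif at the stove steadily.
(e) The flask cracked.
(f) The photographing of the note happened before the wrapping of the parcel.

(a) Not entailed — Rosa photographed the note, not the bridge; the bridge belongs to the noticing event.
(b) Not entailed — the narrative places the photographing before the wrapping, not after.
(c) Entailed — this follows by dropping conjuncts from the cracking event's description.
(d) Entailed — dropping 'for a friend' leaves a sub-description the original still satisfies.
(e) Not entailed — the lamp is what cracked, not the flask.
(f) Entailed — the narrative places the photographing before the wrapping.

(c), (d), (f)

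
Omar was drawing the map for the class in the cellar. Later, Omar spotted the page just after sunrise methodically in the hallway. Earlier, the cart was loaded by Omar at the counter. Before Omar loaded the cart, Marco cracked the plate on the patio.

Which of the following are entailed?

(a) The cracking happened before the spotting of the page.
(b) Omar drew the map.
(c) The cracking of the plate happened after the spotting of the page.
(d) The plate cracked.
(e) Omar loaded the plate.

(a), (d)

(a) Entailed — the narrative places the cracking before the spotting.
(b) Not entailed — 'was drawing' is progressive on an accomplishment; it does not entail the completed 'drew'.
(c) Not entailed — the narrative places the cracking before the spotting, not after.
(d) Entailed — 'Marco cracked the plate' is causative; it entails the inchoative 'the plate cracked'.
(e) Not entailed — Omar loaded the cart, not the plate; the plate belongs to the cracking event.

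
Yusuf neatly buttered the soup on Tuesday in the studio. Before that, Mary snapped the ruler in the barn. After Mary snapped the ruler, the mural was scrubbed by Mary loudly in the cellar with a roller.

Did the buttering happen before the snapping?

no

The narrative orders the snapping before the buttering.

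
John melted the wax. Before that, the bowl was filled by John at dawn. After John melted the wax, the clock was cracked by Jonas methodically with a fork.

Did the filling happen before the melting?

yes

The narrative orders the filling before the melting.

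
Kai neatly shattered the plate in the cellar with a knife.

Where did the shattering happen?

'in the cellar' marks the location of the shattering event.

in the cellar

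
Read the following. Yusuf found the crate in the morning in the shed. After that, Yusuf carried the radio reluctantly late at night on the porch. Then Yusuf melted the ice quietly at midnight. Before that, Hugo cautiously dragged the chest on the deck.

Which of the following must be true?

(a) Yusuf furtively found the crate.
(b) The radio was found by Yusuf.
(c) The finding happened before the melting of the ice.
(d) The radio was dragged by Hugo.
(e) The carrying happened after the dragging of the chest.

(c)

(a) Not entailed — 'furtively' adds information not in the original event.
(b) Not entailed — Yusuf found the crate, not the radio; the radio belongs to the carrying event.
(c) Entailed — the narrative places the finding before the melting.
(d) Not entailed — Hugo dragged the chest, not the radio; the radio belongs to the carrying event.
(e) Not entailed — the narrative doesn't order the dragging relative to the carrying.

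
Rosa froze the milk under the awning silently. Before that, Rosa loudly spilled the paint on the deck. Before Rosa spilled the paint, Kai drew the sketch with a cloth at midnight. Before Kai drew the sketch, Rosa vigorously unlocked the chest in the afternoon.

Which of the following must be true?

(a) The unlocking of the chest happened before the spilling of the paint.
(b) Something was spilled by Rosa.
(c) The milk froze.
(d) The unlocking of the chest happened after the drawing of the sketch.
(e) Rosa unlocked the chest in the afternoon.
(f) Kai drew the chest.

(a), (b), (c), (e)

(a) Entailed — the narrative places the unlocking before the spilling.
(b) Entailed — every conjunct here is already in the original spilling event.
(c) Entailed — 'Rosa froze the milk' is causative; it entails the inchoative 'the milk froze'.
(d) Not entailed — the narrative places the unlocking before the drawing, not after.
(e) Entailed — the original entails any weakening of itself; this just drops 'vigorously'.
(f) Not entailed — Kai drew the sketch, not the chest; the chest belongs to the unlocking event.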